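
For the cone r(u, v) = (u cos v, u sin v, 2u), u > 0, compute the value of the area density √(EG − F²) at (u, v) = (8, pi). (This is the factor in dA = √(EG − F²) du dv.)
√(EG − F²)|_{(8, pi)} = 8*sqrt(5)

E = 5, F = 0, G = u^2, so EG − F² = 5*u^2. Taking the positive square root: √(EG − F²) = sqrt(5)*Abs(u). At (u, v) = (8, pi): 8*sqrt(5).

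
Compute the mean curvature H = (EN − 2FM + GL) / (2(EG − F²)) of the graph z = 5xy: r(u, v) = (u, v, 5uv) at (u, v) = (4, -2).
H = 1000*sqrt(501)/251001

With E = 25*v^2 + 1, F = 25*u*v, G = 25*u^2 + 1, L = 0, M = 5/sqrt(25*u^2 + 25*v^2 + 1), N = 0, assemble
  H = (EN − 2FM + GL) / (2(EG − F²)) = -125*u*v/(25*u^2 + 25*v^2 + 1)^(3/2).
At (u, v) = (4, -2): H = 1000*sqrt(501)/251001.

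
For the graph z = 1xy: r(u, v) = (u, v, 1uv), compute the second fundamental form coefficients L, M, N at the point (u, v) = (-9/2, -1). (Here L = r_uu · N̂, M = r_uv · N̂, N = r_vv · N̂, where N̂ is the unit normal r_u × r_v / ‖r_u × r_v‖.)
L = 0;  M = 2*sqrt(89)/89;  N = 0

Compute the unit normal N̂(u, v) = (-v/sqrt(u^2 + v^2 + 1), -u/sqrt(u^2 + v^2 + 1), 1/sqrt(u^2 + v^2 + 1)), and the second partials r_uu, r_uv, r_vv. Take dot products:
  L(u, v) = r_uu · N̂ = 0,
  M(u, v) = r_uv · N̂ = 1/sqrt(u^2 + v^2 + 1),
  N(u, v) = r_vv · N̂ = 0.
Evaluating at (u, v) = (-9/2, -1):
  L = 0, M = 2*sqrt(89)/89, N = 0.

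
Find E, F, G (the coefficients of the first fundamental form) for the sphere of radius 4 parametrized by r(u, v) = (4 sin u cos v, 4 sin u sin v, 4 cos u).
E = 16;  F = 0;  G = 16*sin(u)^2

Compute partials: r_u = (4*cos(u)*cos(v), 4*sin(v)*cos(u), -4*sin(u)), r_v = (-4*sin(u)*sin(v), 4*sin(u)*cos(v), 0). Then
  E = r_u · r_u = 16,
  F = r_u · r_v = 0,
  G = r_v · r_v = 16*sin(u)^2.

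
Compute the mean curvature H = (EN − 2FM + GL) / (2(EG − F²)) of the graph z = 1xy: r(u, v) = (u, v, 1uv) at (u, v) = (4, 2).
H = -8*sqrt(21)/441

With E = v^2 + 1, F = u*v, G = u^2 + 1, L = 0, M = 1/sqrt(u^2 + v^2 + 1), N = 0, assemble
  H = (EN − 2FM + GL) / (2(EG − F²)) = -u*v/(u^2 + v^2 + 1)^(3/2).
At (u, v) = (4, 2): H = -8*sqrt(21)/441.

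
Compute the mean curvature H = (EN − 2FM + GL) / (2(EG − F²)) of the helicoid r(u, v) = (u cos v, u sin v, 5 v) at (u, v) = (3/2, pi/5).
H = 0

With E = 1, F = 0, G = u^2 + 25, L = 0, M = -5/sqrt(u^2 + 25), N = 0, assemble
  H = (EN − 2FM + GL) / (2(EG − F²)) = 0.
At (u, v) = (3/2, pi/5): H = 0.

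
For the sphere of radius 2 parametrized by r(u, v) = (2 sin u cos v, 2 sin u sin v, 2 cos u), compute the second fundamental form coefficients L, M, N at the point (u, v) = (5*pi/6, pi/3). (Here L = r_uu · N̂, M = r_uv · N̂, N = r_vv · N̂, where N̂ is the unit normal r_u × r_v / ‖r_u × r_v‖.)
L = -2;  M = 0;  N = -1/2

Compute the unit normal N̂(u, v) = (sin(u)^2*cos(v)/Abs(sin(u)), sin(u)^2*sin(v)/Abs(sin(u)), sin(2*u)/(2*Abs(sin(u)))), and the second partials r_uu, r_uv, r_vv. Take dot products:
  L(u, v) = r_uu · N̂ = -2*sin(u)/Abs(sin(u)),
  M(u, v) = r_uv · N̂ = 0,
  N(u, v) = r_vv · N̂ = -2*sin(u)^3/Abs(sin(u)).
Evaluating at (u, v) = (5*pi/6, pi/3):
  L = -2, M = 0, N = -1/2.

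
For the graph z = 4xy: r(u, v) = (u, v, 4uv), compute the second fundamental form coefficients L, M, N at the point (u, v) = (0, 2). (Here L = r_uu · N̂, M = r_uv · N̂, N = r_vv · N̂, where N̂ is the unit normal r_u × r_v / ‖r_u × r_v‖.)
L = 0;  M = 4*sqrt(65)/65;  N = 0

Compute the unit normal N̂(u, v) = (-4*v/sqrt(16*u^2 + 16*v^2 + 1), -4*u/sqrt(16*u^2 + 16*v^2 + 1), 1/sqrt(16*u^2 + 16*v^2 + 1)), and the second partials r_uu, r_uv, r_vv. Take dot products:
  L(u, v) = r_uu · N̂ = 0,
  M(u, v) = r_uv · N̂ = 4/sqrt(16*u^2 + 16*v^2 + 1),
  N(u, v) = r_vv · N̂ = 0.
Evaluating at (u, v) = (0, 2):
  L = 0, M = 4*sqrt(65)/65, N = 0.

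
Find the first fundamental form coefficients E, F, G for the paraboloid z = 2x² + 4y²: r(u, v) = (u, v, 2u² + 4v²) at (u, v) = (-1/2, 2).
E = 5;  F = -32;  G = 257

Partials: r_u = (1, 0, 4*u), r_v = (0, 1, 8*v). As functions of (u, v):
  E = r_u · r_u = 16*u^2 + 1,
  F = r_u · r_v = 32*u*v,
  G = r_v · r_v = 64*v^2 + 1.
Evaluating at (u, v) = (-1/2, 2): E = 5, F = -32, G = 257.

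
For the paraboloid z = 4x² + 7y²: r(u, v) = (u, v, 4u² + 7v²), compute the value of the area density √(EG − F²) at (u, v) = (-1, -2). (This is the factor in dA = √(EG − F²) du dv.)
√(EG − F²)|_{(-1, -2)} = sqrt(849)

E = 64*u^2 + 1, F = 112*u*v, G = 196*v^2 + 1, so EG − F² = 64*u^2 + 196*v^2 + 1. Taking the positive square root: √(EG − F²) = sqrt(64*u^2 + 196*v^2 + 1). At (u, v) = (-1, -2): sqrt(849).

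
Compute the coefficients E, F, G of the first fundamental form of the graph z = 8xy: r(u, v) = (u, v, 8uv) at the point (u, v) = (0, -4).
E = 1025;  F = 0;  G = 1

Partials: r_u = (1, 0, 8*v), r_v = (0, 1, 8*u). As functions of (u, v):
  E = r_u · r_u = 64*v^2 + 1,
  F = r_u · r_v = 64*u*v,
  G = r_v · r_v = 64*u^2 + 1.
Evaluating at (u, v) = (0, -4): E = 1025, F = 0, G = 1.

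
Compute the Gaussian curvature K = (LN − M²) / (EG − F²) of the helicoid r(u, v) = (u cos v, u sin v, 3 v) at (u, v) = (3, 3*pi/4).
K = -1/36

Coefficients of the first fundamental form: E = 1, F = 0, G = u^2 + 9.
Coefficients of the second fundamental form: L = 0, M = -3/sqrt(u^2 + 9), N = 0.
Assemble K = (LN − M²)/(EG − F²) = -9/(u^2 + 9)^2. At (u, v) = (3, 3*pi/4): K = -1/36.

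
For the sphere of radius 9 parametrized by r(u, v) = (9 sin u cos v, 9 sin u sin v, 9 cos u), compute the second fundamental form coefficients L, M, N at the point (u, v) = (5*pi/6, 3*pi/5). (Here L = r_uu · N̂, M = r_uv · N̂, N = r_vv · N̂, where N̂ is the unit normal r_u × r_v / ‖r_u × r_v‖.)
L = -9;  M = 0;  N = -9/4

Compute the unit normal N̂(u, v) = (sin(u)^2*cos(v)/Abs(sin(u)), sin(u)^2*sin(v)/Abs(sin(u)), sin(2*u)/(2*Abs(sin(u)))), and the second partials r_uu, r_uv, r_vv. Take dot products:
  L(u, v) = r_uu · N̂ = -9*sin(u)/Abs(sin(u)),
  M(u, v) = r_uv · N̂ = 0,
  N(u, v) = r_vv · N̂ = -9*sin(u)^3/Abs(sin(u)).
Evaluating at (u, v) = (5*pi/6, 3*pi/5):
  L = -9, M = 0, N = -9/4.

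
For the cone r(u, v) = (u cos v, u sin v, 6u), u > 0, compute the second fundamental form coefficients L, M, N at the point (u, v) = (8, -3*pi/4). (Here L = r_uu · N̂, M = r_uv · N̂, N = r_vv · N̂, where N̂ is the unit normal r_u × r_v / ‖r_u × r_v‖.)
L = 0;  M = 0;  N = 48*sqrt(37)/37

Compute the unit normal N̂(u, v) = (-6*sqrt(37)*u*cos(v)/(37*Abs(u)), -6*sqrt(37)*u*sin(v)/(37*Abs(u)), sqrt(37)*u/(37*Abs(u))), and the second partials r_uu, r_uv, r_vv. Take dot products:
  L(u, v) = r_uu · N̂ = 0,
  M(u, v) = r_uv · N̂ = 0,
  N(u, v) = r_vv · N̂ = 6*sqrt(37)*u^2/(37*Abs(u)).
Evaluating at (u, v) = (8, -3*pi/4):
  L = 0, M = 0, N = 48*sqrt(37)/37.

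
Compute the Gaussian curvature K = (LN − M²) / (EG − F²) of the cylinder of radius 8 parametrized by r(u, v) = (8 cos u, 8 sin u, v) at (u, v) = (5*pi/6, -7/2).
K = 0

Coefficients of the first fundamental form: E = 64, F = 0, G = 1.
Coefficients of the second fundamental form: L = -8, M = 0, N = 0.
Assemble K = (LN − M²)/(EG − F²) = 0. At (u, v) = (5*pi/6, -7/2): K = 0.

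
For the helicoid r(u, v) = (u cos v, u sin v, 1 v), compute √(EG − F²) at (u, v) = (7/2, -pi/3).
√(EG − F²)|_{(7/2, -pi/3)} = sqrt(53)/2

E = 1, F = 0, G = u^2 + 1; EG − F² = u^2 + 1; √(EG − F²) = sqrt(u^2 + 1). At the given point: sqrt(53)/2.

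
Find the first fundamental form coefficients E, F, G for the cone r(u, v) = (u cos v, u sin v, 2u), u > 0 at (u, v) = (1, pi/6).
E = 5;  F = 0;  G = 1

Partials: r_u = (cos(v), sin(v), 2), r_v = (-u*sin(v), u*cos(v), 0). As functions of (u, v):
  E = r_u · r_u = 5,
  F = r_u · r_v = 0,
  G = r_v · r_v = u^2.
Evaluating at (u, v) = (1, pi/6): E = 5, F = 0, G = 1.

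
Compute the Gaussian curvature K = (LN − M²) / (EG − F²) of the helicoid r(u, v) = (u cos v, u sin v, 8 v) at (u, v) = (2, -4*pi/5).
K = -4/289

Coefficients of the first fundamental form: E = 1, F = 0, G = u^2 + 64.
Coefficients of the second fundamental form: L = 0, M = -8/sqrt(u^2 + 64), N = 0.
Assemble K = (LN − M²)/(EG − F²) = -64/(u^2 + 64)^2. At (u, v) = (2, -4*pi/5): K = -4/289.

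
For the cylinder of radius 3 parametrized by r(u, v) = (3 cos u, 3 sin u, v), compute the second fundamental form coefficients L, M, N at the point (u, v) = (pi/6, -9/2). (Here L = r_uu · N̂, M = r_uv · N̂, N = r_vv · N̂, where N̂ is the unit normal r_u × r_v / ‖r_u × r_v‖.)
L = -3;  M = 0;  N = 0

Compute the unit normal N̂(u, v) = (cos(u), sin(u), 0), and the second partials r_uu, r_uv, r_vv. Take dot products:
  L(u, v) = r_uu · N̂ = -3,
  M(u, v) = r_uv · N̂ = 0,
  N(u, v) = r_vv · N̂ = 0.
Evaluating at (u, v) = (pi/6, -9/2):
  L = -3, M = 0, N = 0.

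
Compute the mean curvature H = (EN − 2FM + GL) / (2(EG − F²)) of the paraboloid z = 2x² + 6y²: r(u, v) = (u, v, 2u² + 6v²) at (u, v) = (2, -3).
H = 2984*sqrt(1361)/1852321

With E = 16*u^2 + 1, F = 48*u*v, G = 144*v^2 + 1, L = 4/sqrt(16*u^2 + 144*v^2 + 1), M = 0, N = 12/sqrt(16*u^2 + 144*v^2 + 1), assemble
  H = (EN − 2FM + GL) / (2(EG − F²)) = 8*(12*u^2 + 36*v^2 + 1)/(16*u^2 + 144*v^2 + 1)^(3/2).
At (u, v) = (2, -3): H = 2984*sqrt(1361)/1852321.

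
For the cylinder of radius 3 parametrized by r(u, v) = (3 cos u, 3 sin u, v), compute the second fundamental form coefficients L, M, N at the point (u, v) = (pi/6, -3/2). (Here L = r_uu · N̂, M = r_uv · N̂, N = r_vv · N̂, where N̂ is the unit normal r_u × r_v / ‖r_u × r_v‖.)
L = -3;  M = 0;  N = 0

Compute the unit normal N̂(u, v) = (cos(u), sin(u), 0), and the second partials r_uu, r_uv, r_vv. Take dot products:
  L(u, v) = r_uu · N̂ = -3,
  M(u, v) = r_uv · N̂ = 0,
  N(u, v) = r_vv · N̂ = 0.
Evaluating at (u, v) = (pi/6, -3/2):
  L = -3, M = 0, N = 0.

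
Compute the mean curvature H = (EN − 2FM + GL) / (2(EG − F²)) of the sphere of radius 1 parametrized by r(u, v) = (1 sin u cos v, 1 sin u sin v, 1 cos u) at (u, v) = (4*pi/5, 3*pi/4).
H = -1

With E = 1, F = 0, G = sin(u)^2, L = -sin(u)/Abs(sin(u)), M = 0, N = -sin(u)^3/Abs(sin(u)), assemble
  H = (EN − 2FM + GL) / (2(EG − F²)) = -sin(u)/Abs(sin(u)).
At (u, v) = (4*pi/5, 3*pi/4): H = -1.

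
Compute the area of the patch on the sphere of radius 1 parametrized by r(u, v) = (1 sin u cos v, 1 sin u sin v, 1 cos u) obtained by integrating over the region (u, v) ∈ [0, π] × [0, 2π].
Area = 4*pi

Area = ∫∫ √(EG − F²) du dv with √(EG − F²) = Abs(sin(u)). Integrating over [0, π] × [0, 2π] gives 4*pi.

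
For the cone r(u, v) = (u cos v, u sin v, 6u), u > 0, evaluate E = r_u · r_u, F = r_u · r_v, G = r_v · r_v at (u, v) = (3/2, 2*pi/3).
E = 37;  F = 0;  G = 9/4

Partials: r_u = (cos(v), sin(v), 6), r_v = (-u*sin(v), u*cos(v), 0). As functions of (u, v):
  E = r_u · r_u = 37,
  F = r_u · r_v = 0,
  G = r_v · r_v = u^2.
Evaluating at (u, v) = (3/2, 2*pi/3): E = 37, F = 0, G = 9/4.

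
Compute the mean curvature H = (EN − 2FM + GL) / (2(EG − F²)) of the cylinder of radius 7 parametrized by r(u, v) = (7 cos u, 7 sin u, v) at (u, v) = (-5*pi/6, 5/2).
H = -1/14

With E = 49, F = 0, G = 1, L = -7, M = 0, N = 0, assemble
  H = (EN − 2FM + GL) / (2(EG − F²)) = -1/14.
At (u, v) = (-5*pi/6, 5/2): H = -1/14.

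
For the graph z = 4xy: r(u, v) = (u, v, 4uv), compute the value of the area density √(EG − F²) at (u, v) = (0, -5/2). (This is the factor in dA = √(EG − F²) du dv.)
√(EG − F²)|_{(0, -5/2)} = sqrt(101)

E = 16*v^2 + 1, F = 16*u*v, G = 16*u^2 + 1, so EG − F² = 16*u^2 + 16*v^2 + 1. Taking the positive square root: √(EG − F²) = sqrt(16*u^2 + 16*v^2 + 1). At (u, v) = (0, -5/2): sqrt(101).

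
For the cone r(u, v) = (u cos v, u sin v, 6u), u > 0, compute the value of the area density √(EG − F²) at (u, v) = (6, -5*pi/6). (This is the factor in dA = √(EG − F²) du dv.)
√(EG − F²)|_{(6, -5*pi/6)} = 6*sqrt(37)

E = 37, F = 0, G = u^2, so EG − F² = 37*u^2. Taking the positive square root: √(EG − F²) = sqrt(37)*Abs(u). At (u, v) = (6, -5*pi/6): 6*sqrt(37).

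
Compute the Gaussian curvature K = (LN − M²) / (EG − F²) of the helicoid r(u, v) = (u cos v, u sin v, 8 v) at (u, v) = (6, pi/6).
K = -4/625

Coefficients of the first fundamental form: E = 1, F = 0, G = u^2 + 64.
Coefficients of the second fundamental form: L = 0, M = -8/sqrt(u^2 + 64), N = 0.
Assemble K = (LN − M²)/(EG − F²) = -64/(u^2 + 64)^2. At (u, v) = (6, pi/6): K = -4/625.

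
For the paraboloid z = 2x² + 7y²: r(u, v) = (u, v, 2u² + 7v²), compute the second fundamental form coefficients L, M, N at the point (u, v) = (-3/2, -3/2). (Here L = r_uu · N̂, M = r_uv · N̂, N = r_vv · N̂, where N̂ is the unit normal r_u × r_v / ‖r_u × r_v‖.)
L = 2*sqrt(478)/239;  M = 0;  N = 7*sqrt(478)/239

Compute the unit normal N̂(u, v) = (-4*u/sqrt(16*u^2 + 196*v^2 + 1), -14*v/sqrt(16*u^2 + 196*v^2 + 1), 1/sqrt(16*u^2 + 196*v^2 + 1)), and the second partials r_uu, r_uv, r_vv. Take dot products:
  L(u, v) = r_uu · N̂ = 4/sqrt(16*u^2 + 196*v^2 + 1),
  M(u, v) = r_uv · N̂ = 0,
  N(u, v) = r_vv · N̂ = 14/sqrt(16*u^2 + 196*v^2 + 1).
Evaluating at (u, v) = (-3/2, -3/2):
  L = 2*sqrt(478)/239, M = 0, N = 7*sqrt(478)/239.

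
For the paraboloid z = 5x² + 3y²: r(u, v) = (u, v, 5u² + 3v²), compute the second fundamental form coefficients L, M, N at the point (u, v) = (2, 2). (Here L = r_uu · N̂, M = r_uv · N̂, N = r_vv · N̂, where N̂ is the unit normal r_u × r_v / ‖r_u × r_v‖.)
L = 2*sqrt(545)/109;  M = 0;  N = 6*sqrt(545)/545

Compute the unit normal N̂(u, v) = (-10*u/sqrt(100*u^2 + 36*v^2 + 1), -6*v/sqrt(100*u^2 + 36*v^2 + 1), 1/sqrt(100*u^2 + 36*v^2 + 1)), and the second partials r_uu, r_uv, r_vv. Take dot products:
  L(u, v) = r_uu · N̂ = 10/sqrt(100*u^2 + 36*v^2 + 1),
  M(u, v) = r_uv · N̂ = 0,
  N(u, v) = r_vv · N̂ = 6/sqrt(100*u^2 + 36*v^2 + 1).
Evaluating at (u, v) = (2, 2):
  L = 2*sqrt(545)/109, M = 0, N = 6*sqrt(545)/545.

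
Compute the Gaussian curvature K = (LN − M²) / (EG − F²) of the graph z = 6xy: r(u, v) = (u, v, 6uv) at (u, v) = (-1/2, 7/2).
K = -36/203401

Coefficients of the first fundamental form: E = 36*v^2 + 1, F = 36*u*v, G = 36*u^2 + 1.
Coefficients of the second fundamental form: L = 0, M = 6/sqrt(36*u^2 + 36*v^2 + 1), N = 0.
Assemble K = (LN − M²)/(EG − F²) = -36/(1296*u^4 + 2592*u^2*v^2 + 72*u^2 + 1296*v^4 + 72*v^2 + 1). At (u, v) = (-1/2, 7/2): K = -36/203401.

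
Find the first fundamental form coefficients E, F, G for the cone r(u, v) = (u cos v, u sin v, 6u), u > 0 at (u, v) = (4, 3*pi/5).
E = 37;  F = 0;  G = 16

Partials: r_u = (cos(v), sin(v), 6), r_v = (-u*sin(v), u*cos(v), 0). As functions of (u, v):
  E = r_u · r_u = 37,
  F = r_u · r_v = 0,
  G = r_v · r_v = u^2.
Evaluating at (u, v) = (4, 3*pi/5): E = 37, F = 0, G = 16.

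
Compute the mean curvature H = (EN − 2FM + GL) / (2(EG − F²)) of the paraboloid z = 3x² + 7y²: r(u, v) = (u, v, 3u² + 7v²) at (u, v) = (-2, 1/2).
H = 1165*sqrt(194)/37636

With E = 36*u^2 + 1, F = 84*u*v, G = 196*v^2 + 1, L = 6/sqrt(36*u^2 + 196*v^2 + 1), M = 0, N = 14/sqrt(36*u^2 + 196*v^2 + 1), assemble
  H = (EN − 2FM + GL) / (2(EG − F²)) = 2*(126*u^2 + 294*v^2 + 5)/(36*u^2 + 196*v^2 + 1)^(3/2).
At (u, v) = (-2, 1/2): H = 1165*sqrt(194)/37636.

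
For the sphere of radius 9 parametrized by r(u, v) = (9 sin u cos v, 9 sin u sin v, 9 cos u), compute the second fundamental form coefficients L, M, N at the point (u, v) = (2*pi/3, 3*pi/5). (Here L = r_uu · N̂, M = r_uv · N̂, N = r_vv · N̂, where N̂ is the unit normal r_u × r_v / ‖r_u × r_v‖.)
L = -9;  M = 0;  N = -27/4

Compute the unit normal N̂(u, v) = (sin(u)^2*cos(v)/Abs(sin(u)), sin(u)^2*sin(v)/Abs(sin(u)), sin(2*u)/(2*Abs(sin(u)))), and the second partials r_uu, r_uv, r_vv. Take dot products:
  L(u, v) = r_uu · N̂ = -9*sin(u)/Abs(sin(u)),
  M(u, v) = r_uv · N̂ = 0,
  N(u, v) = r_vv · N̂ = -9*sin(u)^3/Abs(sin(u)).
Evaluating at (u, v) = (2*pi/3, 3*pi/5):
  L = -9, M = 0, N = -27/4.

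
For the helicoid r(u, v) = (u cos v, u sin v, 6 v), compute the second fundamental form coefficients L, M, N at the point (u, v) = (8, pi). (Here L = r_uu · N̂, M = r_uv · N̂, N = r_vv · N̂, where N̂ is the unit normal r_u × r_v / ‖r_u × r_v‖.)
L = 0;  M = -3/5;  N = 0

Compute the unit normal N̂(u, v) = (6*sin(v)/sqrt(u^2 + 36), -6*cos(v)/sqrt(u^2 + 36), u/sqrt(u^2 + 36)), and the second partials r_uu, r_uv, r_vv. Take dot products:
  L(u, v) = r_uu · N̂ = 0,
  M(u, v) = r_uv · N̂ = -6/sqrt(u^2 + 36),
  N(u, v) = r_vv · N̂ = 0.
Evaluating at (u, v) = (8, pi):
  L = 0, M = -3/5, N = 0.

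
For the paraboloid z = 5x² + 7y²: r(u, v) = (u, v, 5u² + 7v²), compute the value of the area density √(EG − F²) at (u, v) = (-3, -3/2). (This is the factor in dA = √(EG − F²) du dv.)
√(EG − F²)|_{(-3, -3/2)} = sqrt(1342)

E = 100*u^2 + 1, F = 140*u*v, G = 196*v^2 + 1, so EG − F² = 100*u^2 + 196*v^2 + 1. Taking the positive square root: √(EG − F²) = sqrt(100*u^2 + 196*v^2 + 1). At (u, v) = (-3, -3/2): sqrt(1342).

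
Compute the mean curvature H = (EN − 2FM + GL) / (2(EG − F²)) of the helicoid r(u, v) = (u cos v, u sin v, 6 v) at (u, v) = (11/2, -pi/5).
H = 0

With E = 1, F = 0, G = u^2 + 36, L = 0, M = -6/sqrt(u^2 + 36), N = 0, assemble
  H = (EN − 2FM + GL) / (2(EG − F²)) = 0.
At (u, v) = (11/2, -pi/5): H = 0.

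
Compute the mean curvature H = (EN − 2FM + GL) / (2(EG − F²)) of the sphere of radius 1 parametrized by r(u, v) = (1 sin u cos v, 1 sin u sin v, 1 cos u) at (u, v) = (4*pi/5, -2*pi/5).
H = -1

With E = 1, F = 0, G = sin(u)^2, L = -sin(u)/Abs(sin(u)), M = 0, N = -sin(u)^3/Abs(sin(u)), assemble
  H = (EN − 2FM + GL) / (2(EG − F²)) = -sin(u)/Abs(sin(u)).
At (u, v) = (4*pi/5, -2*pi/5): H = -1.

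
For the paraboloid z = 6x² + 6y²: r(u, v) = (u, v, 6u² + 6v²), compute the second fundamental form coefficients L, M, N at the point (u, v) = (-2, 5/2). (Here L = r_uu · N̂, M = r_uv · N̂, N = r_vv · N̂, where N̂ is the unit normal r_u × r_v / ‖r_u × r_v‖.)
L = 12*sqrt(1477)/1477;  M = 0;  N = 12*sqrt(1477)/1477

Compute the unit normal N̂(u, v) = (-12*u/sqrt(144*u^2 + 144*v^2 + 1), -12*v/sqrt(144*u^2 + 144*v^2 + 1), 1/sqrt(144*u^2 + 144*v^2 + 1)), and the second partials r_uu, r_uv, r_vv. Take dot products:
  L(u, v) = r_uu · N̂ = 12/sqrt(144*u^2 + 144*v^2 + 1),
  M(u, v) = r_uv · N̂ = 0,
  N(u, v) = r_vv · N̂ = 12/sqrt(144*u^2 + 144*v^2 + 1).
Evaluating at (u, v) = (-2, 5/2):
  L = 12*sqrt(1477)/1477, M = 0, N = 12*sqrt(1477)/1477.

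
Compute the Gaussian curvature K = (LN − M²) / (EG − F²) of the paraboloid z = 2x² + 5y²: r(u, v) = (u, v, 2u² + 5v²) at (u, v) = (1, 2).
K = 40/173889

Coefficients of the first fundamental form: E = 16*u^2 + 1, F = 40*u*v, G = 100*v^2 + 1.
Coefficients of the second fundamental form: L = 4/sqrt(16*u^2 + 100*v^2 + 1), M = 0, N = 10/sqrt(16*u^2 + 100*v^2 + 1).
Assemble K = (LN − M²)/(EG − F²) = 40/(256*u^4 + 3200*u^2*v^2 + 32*u^2 + 10000*v^4 + 200*v^2 + 1). At (u, v) = (1, 2): K = 40/173889.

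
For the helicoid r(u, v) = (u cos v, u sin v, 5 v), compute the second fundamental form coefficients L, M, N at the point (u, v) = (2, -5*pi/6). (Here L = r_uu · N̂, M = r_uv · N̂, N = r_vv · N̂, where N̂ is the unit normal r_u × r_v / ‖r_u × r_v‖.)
L = 0;  M = -5*sqrt(29)/29;  N = 0

Compute the unit normal N̂(u, v) = (5*sin(v)/sqrt(u^2 + 25), -5*cos(v)/sqrt(u^2 + 25), u/sqrt(u^2 + 25)), and the second partials r_uu, r_uv, r_vv. Take dot products:
  L(u, v) = r_uu · N̂ = 0,
  M(u, v) = r_uv · N̂ = -5/sqrt(u^2 + 25),
  N(u, v) = r_vv · N̂ = 0.
Evaluating at (u, v) = (2, -5*pi/6):
  L = 0, M = -5*sqrt(29)/29, N = 0.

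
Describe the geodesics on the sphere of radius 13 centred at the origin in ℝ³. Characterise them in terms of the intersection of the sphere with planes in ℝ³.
Geodesics on the sphere of radius 13 are great circles — circles of radius 13 obtained as the intersection of the sphere with planes through the origin (the centre of the sphere).

A curve α(t) of nonzero constant speed on the sphere of radius 13 is a geodesic iff its acceleration α̈ is everywhere normal to the surface, i.e. parallel to the radial vector α(t). Then d/dt(α × α̇) = α̇ × α̇ + α × α̈ = 0, so α × α̇ is a constant vector n ≠ 0 and α(t) · n = 0 for all t: α lies in the plane through the origin with normal n. The intersection of that plane with the sphere is a circle of radius 13 (a great circle). Conversely, a great circle traversed at constant speed has centripetal acceleration pointing at the origin, hence normal to the sphere, so every great circle is a geodesic.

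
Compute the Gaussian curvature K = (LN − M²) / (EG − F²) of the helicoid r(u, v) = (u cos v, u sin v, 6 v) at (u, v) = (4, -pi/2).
K = -9/676

Coefficients of the first fundamental form: E = 1, F = 0, G = u^2 + 36.
Coefficients of the second fundamental form: L = 0, M = -6/sqrt(u^2 + 36), N = 0.
Assemble K = (LN − M²)/(EG − F²) = -36/(u^2 + 36)^2. At (u, v) = (4, -pi/2): K = -9/676.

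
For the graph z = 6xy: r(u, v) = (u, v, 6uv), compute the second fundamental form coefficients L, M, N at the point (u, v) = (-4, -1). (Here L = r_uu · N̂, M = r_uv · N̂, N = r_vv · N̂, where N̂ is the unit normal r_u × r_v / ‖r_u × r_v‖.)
L = 0;  M = 6*sqrt(613)/613;  N = 0

Compute the unit normal N̂(u, v) = (-6*v/sqrt(36*u^2 + 36*v^2 + 1), -6*u/sqrt(36*u^2 + 36*v^2 + 1), 1/sqrt(36*u^2 + 36*v^2 + 1)), and the second partials r_uu, r_uv, r_vv. Take dot products:
  L(u, v) = r_uu · N̂ = 0,
  M(u, v) = r_uv · N̂ = 6/sqrt(36*u^2 + 36*v^2 + 1),
  N(u, v) = r_vv · N̂ = 0.
Evaluating at (u, v) = (-4, -1):
  L = 0, M = 6*sqrt(613)/613, N = 0.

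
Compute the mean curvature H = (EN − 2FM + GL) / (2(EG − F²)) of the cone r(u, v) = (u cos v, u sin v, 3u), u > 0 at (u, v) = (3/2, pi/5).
H = sqrt(10)/10

With E = 10, F = 0, G = u^2, L = 0, M = 0, N = 3*sqrt(10)*u^2/(10*Abs(u)), assemble
  H = (EN − 2FM + GL) / (2(EG − F²)) = 3*sqrt(10)/(20*Abs(u)).
At (u, v) = (3/2, pi/5): H = sqrt(10)/10.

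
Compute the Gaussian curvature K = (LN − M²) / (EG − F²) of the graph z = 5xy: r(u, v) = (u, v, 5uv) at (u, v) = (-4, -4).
K = -25/641601

Coefficients of the first fundamental form: E = 25*v^2 + 1, F = 25*u*v, G = 25*u^2 + 1.
Coefficients of the second fundamental form: L = 0, M = 5/sqrt(25*u^2 + 25*v^2 + 1), N = 0.
Assemble K = (LN − M²)/(EG − F²) = -25/(625*u^4 + 1250*u^2*v^2 + 50*u^2 + 625*v^4 + 50*v^2 + 1). At (u, v) = (-4, -4): K = -25/641601.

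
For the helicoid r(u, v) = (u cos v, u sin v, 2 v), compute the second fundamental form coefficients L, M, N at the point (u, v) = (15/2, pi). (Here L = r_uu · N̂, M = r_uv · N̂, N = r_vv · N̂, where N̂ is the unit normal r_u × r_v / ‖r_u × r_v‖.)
L = 0;  M = -4*sqrt(241)/241;  N = 0

Compute the unit normal N̂(u, v) = (2*sin(v)/sqrt(u^2 + 4), -2*cos(v)/sqrt(u^2 + 4), u/sqrt(u^2 + 4)), and the second partials r_uu, r_uv, r_vv. Take dot products:
  L(u, v) = r_uu · N̂ = 0,
  M(u, v) = r_uv · N̂ = -2/sqrt(u^2 + 4),
  N(u, v) = r_vv · N̂ = 0.
Evaluating at (u, v) = (15/2, pi):
  L = 0, M = -4*sqrt(241)/241, N = 0.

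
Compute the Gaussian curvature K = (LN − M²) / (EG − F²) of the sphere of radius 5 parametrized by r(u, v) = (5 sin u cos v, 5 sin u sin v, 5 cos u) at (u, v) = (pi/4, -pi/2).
K = 1/25

Coefficients of the first fundamental form: E = 25, F = 0, G = 25*sin(u)^2.
Coefficients of the second fundamental form: L = -5*sin(u)/Abs(sin(u)), M = 0, N = -5*sin(u)^3/Abs(sin(u)).
Assemble K = (LN − M²)/(EG − F²) = 1/25. At (u, v) = (pi/4, -pi/2): K = 1/25.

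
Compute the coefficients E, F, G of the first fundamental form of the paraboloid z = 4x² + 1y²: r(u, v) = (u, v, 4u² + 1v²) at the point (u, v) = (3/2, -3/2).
E = 145;  F = -36;  G = 10

Partials: r_u = (1, 0, 8*u), r_v = (0, 1, 2*v). As functions of (u, v):
  E = r_u · r_u = 64*u^2 + 1,
  F = r_u · r_v = 16*u*v,
  G = r_v · r_v = 4*v^2 + 1.
Evaluating at (u, v) = (3/2, -3/2): E = 145, F = -36, G = 10.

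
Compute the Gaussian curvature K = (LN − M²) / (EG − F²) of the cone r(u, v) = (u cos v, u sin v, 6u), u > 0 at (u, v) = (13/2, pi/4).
K = 0

Coefficients of the first fundamental form: E = 37, F = 0, G = u^2.
Coefficients of the second fundamental form: L = 0, M = 0, N = 6*sqrt(37)*u^2/(37*Abs(u)).
Assemble K = (LN − M²)/(EG − F²) = 0. At (u, v) = (13/2, pi/4): K = 0.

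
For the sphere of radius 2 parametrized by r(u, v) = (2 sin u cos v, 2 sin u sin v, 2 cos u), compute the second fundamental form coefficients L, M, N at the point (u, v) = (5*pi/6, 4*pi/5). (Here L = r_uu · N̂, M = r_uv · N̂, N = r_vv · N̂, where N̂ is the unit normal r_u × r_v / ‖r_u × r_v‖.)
L = -2;  M = 0;  N = -1/2

Compute the unit normal N̂(u, v) = (sin(u)^2*cos(v)/Abs(sin(u)), sin(u)^2*sin(v)/Abs(sin(u)), sin(2*u)/(2*Abs(sin(u)))), and the second partials r_uu, r_uv, r_vv. Take dot products:
  L(u, v) = r_uu · N̂ = -2*sin(u)/Abs(sin(u)),
  M(u, v) = r_uv · N̂ = 0,
  N(u, v) = r_vv · N̂ = -2*sin(u)^3/Abs(sin(u)).
Evaluating at (u, v) = (5*pi/6, 4*pi/5):
  L = -2, M = 0, N = -1/2.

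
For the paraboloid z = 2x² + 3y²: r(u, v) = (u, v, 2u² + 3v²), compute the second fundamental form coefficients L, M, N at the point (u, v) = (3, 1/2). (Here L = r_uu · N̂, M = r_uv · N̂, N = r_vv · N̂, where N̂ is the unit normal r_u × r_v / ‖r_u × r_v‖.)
L = 2*sqrt(154)/77;  M = 0;  N = 3*sqrt(154)/77

Compute the unit normal N̂(u, v) = (-4*u/sqrt(16*u^2 + 36*v^2 + 1), -6*v/sqrt(16*u^2 + 36*v^2 + 1), 1/sqrt(16*u^2 + 36*v^2 + 1)), and the second partials r_uu, r_uv, r_vv. Take dot products:
  L(u, v) = r_uu · N̂ = 4/sqrt(16*u^2 + 36*v^2 + 1),
  M(u, v) = r_uv · N̂ = 0,
  N(u, v) = r_vv · N̂ = 6/sqrt(16*u^2 + 36*v^2 + 1).
Evaluating at (u, v) = (3, 1/2):
  L = 2*sqrt(154)/77, M = 0, N = 3*sqrt(154)/77.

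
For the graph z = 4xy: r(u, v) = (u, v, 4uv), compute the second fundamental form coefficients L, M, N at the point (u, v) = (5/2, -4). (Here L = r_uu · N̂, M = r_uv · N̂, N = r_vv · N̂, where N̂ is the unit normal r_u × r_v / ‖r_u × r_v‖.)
L = 0;  M = 4*sqrt(357)/357;  N = 0

Compute the unit normal N̂(u, v) = (-4*v/sqrt(16*u^2 + 16*v^2 + 1), -4*u/sqrt(16*u^2 + 16*v^2 + 1), 1/sqrt(16*u^2 + 16*v^2 + 1)), and the second partials r_uu, r_uv, r_vv. Take dot products:
  L(u, v) = r_uu · N̂ = 0,
  M(u, v) = r_uv · N̂ = 4/sqrt(16*u^2 + 16*v^2 + 1),
  N(u, v) = r_vv · N̂ = 0.
Evaluating at (u, v) = (5/2, -4):
  L = 0, M = 4*sqrt(357)/357, N = 0.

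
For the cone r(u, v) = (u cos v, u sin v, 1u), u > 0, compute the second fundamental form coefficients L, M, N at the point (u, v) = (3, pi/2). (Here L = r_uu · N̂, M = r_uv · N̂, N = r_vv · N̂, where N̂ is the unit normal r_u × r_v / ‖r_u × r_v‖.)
L = 0;  M = 0;  N = 3*sqrt(2)/2

Compute the unit normal N̂(u, v) = (-sqrt(2)*u*cos(v)/(2*Abs(u)), -sqrt(2)*u*sin(v)/(2*Abs(u)), sqrt(2)*u/(2*Abs(u))), and the second partials r_uu, r_uv, r_vv. Take dot products:
  L(u, v) = r_uu · N̂ = 0,
  M(u, v) = r_uv · N̂ = 0,
  N(u, v) = r_vv · N̂ = sqrt(2)*u^2/(2*Abs(u)).
Evaluating at (u, v) = (3, pi/2):
  L = 0, M = 0, N = 3*sqrt(2)/2.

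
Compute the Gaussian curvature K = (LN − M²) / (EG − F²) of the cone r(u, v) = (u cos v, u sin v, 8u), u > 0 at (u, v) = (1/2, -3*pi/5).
K = 0

Coefficients of the first fundamental form: E = 65, F = 0, G = u^2.
Coefficients of the second fundamental form: L = 0, M = 0, N = 8*sqrt(65)*u^2/(65*Abs(u)).
Assemble K = (LN − M²)/(EG − F²) = 0. At (u, v) = (1/2, -3*pi/5): K = 0.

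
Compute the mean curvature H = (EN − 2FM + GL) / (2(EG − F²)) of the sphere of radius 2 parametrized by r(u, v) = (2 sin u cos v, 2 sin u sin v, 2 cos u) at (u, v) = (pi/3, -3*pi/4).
H = -1/2

With E = 4, F = 0, G = 4*sin(u)^2, L = -2*sin(u)/Abs(sin(u)), M = 0, N = -2*sin(u)^3/Abs(sin(u)), assemble
  H = (EN − 2FM + GL) / (2(EG − F²)) = -sin(u)/(2*Abs(sin(u))).
At (u, v) = (pi/3, -3*pi/4): H = -1/2.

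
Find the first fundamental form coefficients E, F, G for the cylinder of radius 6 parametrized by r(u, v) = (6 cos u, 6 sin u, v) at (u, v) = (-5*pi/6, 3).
E = 36;  F = 0;  G = 1

Partials: r_u = (-6*sin(u), 6*cos(u), 0), r_v = (0, 0, 1). As functions of (u, v):
  E = r_u · r_u = 36,
  F = r_u · r_v = 0,
  G = r_v · r_v = 1.
Evaluating at (u, v) = (-5*pi/6, 3): E = 36, F = 0, G = 1.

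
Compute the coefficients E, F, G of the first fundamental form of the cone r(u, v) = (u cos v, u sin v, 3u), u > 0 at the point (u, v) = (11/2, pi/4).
E = 10;  F = 0;  G = 121/4

Partials: r_u = (cos(v), sin(v), 3), r_v = (-u*sin(v), u*cos(v), 0). As functions of (u, v):
  E = r_u · r_u = 10,
  F = r_u · r_v = 0,
  G = r_v · r_v = u^2.
Evaluating at (u, v) = (11/2, pi/4): E = 10, F = 0, G = 121/4.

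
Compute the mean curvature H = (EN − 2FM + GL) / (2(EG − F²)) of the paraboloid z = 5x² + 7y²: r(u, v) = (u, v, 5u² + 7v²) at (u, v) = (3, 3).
H = 1164*sqrt(2665)/546325

With E = 100*u^2 + 1, F = 140*u*v, G = 196*v^2 + 1, L = 10/sqrt(100*u^2 + 196*v^2 + 1), M = 0, N = 14/sqrt(100*u^2 + 196*v^2 + 1), assemble
  H = (EN − 2FM + GL) / (2(EG − F²)) = 4*(175*u^2 + 245*v^2 + 3)/(100*u^2 + 196*v^2 + 1)^(3/2).
At (u, v) = (3, 3): H = 1164*sqrt(2665)/546325.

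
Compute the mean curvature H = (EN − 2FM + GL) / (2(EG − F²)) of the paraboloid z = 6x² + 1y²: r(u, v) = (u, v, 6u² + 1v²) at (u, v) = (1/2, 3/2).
H = 97*sqrt(46)/2116

With E = 144*u^2 + 1, F = 24*u*v, G = 4*v^2 + 1, L = 12/sqrt(144*u^2 + 4*v^2 + 1), M = 0, N = 2/sqrt(144*u^2 + 4*v^2 + 1), assemble
  H = (EN − 2FM + GL) / (2(EG − F²)) = (144*u^2 + 24*v^2 + 7)/(144*u^2 + 4*v^2 + 1)^(3/2).
At (u, v) = (1/2, 3/2): H = 97*sqrt(46)/2116.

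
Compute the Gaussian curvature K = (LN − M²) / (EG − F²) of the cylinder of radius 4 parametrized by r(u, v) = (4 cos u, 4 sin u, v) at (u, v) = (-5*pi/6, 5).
K = 0

Coefficients of the first fundamental form: E = 16, F = 0, G = 1.
Coefficients of the second fundamental form: L = -4, M = 0, N = 0.
Assemble K = (LN − M²)/(EG − F²) = 0. At (u, v) = (-5*pi/6, 5): K = 0.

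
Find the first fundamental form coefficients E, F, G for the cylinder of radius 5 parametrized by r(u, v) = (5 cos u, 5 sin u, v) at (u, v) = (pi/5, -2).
E = 25;  F = 0;  G = 1

Partials: r_u = (-5*sin(u), 5*cos(u), 0), r_v = (0, 0, 1). As functions of (u, v):
  E = r_u · r_u = 25,
  F = r_u · r_v = 0,
  G = r_v · r_v = 1.
Evaluating at (u, v) = (pi/5, -2): E = 25, F = 0, G = 1.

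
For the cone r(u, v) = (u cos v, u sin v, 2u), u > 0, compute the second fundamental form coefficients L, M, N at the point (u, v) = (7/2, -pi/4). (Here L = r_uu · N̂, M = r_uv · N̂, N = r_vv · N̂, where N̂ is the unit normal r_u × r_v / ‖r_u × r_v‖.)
L = 0;  M = 0;  N = 7*sqrt(5)/5

Compute the unit normal N̂(u, v) = (-2*sqrt(5)*u*cos(v)/(5*Abs(u)), -2*sqrt(5)*u*sin(v)/(5*Abs(u)), sqrt(5)*u/(5*Abs(u))), and the second partials r_uu, r_uv, r_vv. Take dot products:
  L(u, v) = r_uu · N̂ = 0,
  M(u, v) = r_uv · N̂ = 0,
  N(u, v) = r_vv · N̂ = 2*sqrt(5)*u^2/(5*Abs(u)).
Evaluating at (u, v) = (7/2, -pi/4):
  L = 0, M = 0, N = 7*sqrt(5)/5.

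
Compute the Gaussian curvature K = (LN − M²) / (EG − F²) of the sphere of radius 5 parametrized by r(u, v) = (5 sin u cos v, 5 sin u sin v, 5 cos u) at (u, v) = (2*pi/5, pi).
K = 1/25

Coefficients of the first fundamental form: E = 25, F = 0, G = 25*sin(u)^2.
Coefficients of the second fundamental form: L = -5*sin(u)/Abs(sin(u)), M = 0, N = -5*sin(u)^3/Abs(sin(u)).
Assemble K = (LN − M²)/(EG − F²) = 1/25. At (u, v) = (2*pi/5, pi): K = 1/25.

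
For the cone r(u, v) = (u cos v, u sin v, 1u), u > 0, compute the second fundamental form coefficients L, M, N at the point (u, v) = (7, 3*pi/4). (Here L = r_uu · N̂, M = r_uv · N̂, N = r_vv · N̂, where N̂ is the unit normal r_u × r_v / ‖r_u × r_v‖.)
L = 0;  M = 0;  N = 7*sqrt(2)/2

Compute the unit normal N̂(u, v) = (-sqrt(2)*u*cos(v)/(2*Abs(u)), -sqrt(2)*u*sin(v)/(2*Abs(u)), sqrt(2)*u/(2*Abs(u))), and the second partials r_uu, r_uv, r_vv. Take dot products:
  L(u, v) = r_uu · N̂ = 0,
  M(u, v) = r_uv · N̂ = 0,
  N(u, v) = r_vv · N̂ = sqrt(2)*u^2/(2*Abs(u)).
Evaluating at (u, v) = (7, 3*pi/4):
  L = 0, M = 0, N = 7*sqrt(2)/2.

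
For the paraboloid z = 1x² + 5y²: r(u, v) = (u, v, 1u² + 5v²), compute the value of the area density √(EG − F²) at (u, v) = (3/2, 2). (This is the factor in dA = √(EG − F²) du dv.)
√(EG − F²)|_{(3/2, 2)} = sqrt(410)

E = 4*u^2 + 1, F = 20*u*v, G = 100*v^2 + 1, so EG − F² = 4*u^2 + 100*v^2 + 1. Taking the positive square root: √(EG − F²) = sqrt(4*u^2 + 100*v^2 + 1). At (u, v) = (3/2, 2): sqrt(410).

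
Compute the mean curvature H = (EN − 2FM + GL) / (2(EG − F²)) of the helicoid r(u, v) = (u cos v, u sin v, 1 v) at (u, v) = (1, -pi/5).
H = 0

With E = 1, F = 0, G = u^2 + 1, L = 0, M = -1/sqrt(u^2 + 1), N = 0, assemble
  H = (EN − 2FM + GL) / (2(EG − F²)) = 0.
At (u, v) = (1, -pi/5): H = 0.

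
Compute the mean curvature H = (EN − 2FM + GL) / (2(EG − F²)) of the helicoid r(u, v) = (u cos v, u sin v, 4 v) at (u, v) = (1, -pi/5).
H = 0

With E = 1, F = 0, G = u^2 + 16, L = 0, M = -4/sqrt(u^2 + 16), N = 0, assemble
  H = (EN − 2FM + GL) / (2(EG − F²)) = 0.
At (u, v) = (1, -pi/5): H = 0.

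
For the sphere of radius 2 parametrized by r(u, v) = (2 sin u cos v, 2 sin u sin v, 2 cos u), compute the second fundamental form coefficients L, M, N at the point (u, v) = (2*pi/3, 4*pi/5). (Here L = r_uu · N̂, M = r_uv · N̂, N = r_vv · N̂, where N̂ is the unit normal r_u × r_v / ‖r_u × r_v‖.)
L = -2;  M = 0;  N = -3/2

Compute the unit normal N̂(u, v) = (sin(u)^2*cos(v)/Abs(sin(u)), sin(u)^2*sin(v)/Abs(sin(u)), sin(2*u)/(2*Abs(sin(u)))), and the second partials r_uu, r_uv, r_vv. Take dot products:
  L(u, v) = r_uu · N̂ = -2*sin(u)/Abs(sin(u)),
  M(u, v) = r_uv · N̂ = 0,
  N(u, v) = r_vv · N̂ = -2*sin(u)^3/Abs(sin(u)).
Evaluating at (u, v) = (2*pi/3, 4*pi/5):
  L = -2, M = 0, N = -3/2.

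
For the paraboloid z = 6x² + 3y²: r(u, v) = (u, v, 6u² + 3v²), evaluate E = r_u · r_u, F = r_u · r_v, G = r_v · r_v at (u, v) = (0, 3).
E = 1;  F = 0;  G = 325

Partials: r_u = (1, 0, 12*u), r_v = (0, 1, 6*v). As functions of (u, v):
  E = r_u · r_u = 144*u^2 + 1,
  F = r_u · r_v = 72*u*v,
  G = r_v · r_v = 36*v^2 + 1.
Evaluating at (u, v) = (0, 3): E = 1, F = 0, G = 325.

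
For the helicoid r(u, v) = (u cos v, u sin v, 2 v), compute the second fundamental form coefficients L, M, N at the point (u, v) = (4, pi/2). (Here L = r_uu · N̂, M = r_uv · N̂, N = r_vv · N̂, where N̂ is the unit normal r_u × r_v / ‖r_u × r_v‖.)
L = 0;  M = -sqrt(5)/5;  N = 0

Compute the unit normal N̂(u, v) = (2*sin(v)/sqrt(u^2 + 4), -2*cos(v)/sqrt(u^2 + 4), u/sqrt(u^2 + 4)), and the second partials r_uu, r_uv, r_vv. Take dot products:
  L(u, v) = r_uu · N̂ = 0,
  M(u, v) = r_uv · N̂ = -2/sqrt(u^2 + 4),
  N(u, v) = r_vv · N̂ = 0.
Evaluating at (u, v) = (4, pi/2):
  L = 0, M = -sqrt(5)/5, N = 0.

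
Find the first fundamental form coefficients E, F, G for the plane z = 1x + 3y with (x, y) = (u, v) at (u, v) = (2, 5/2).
E = 2;  F = 3;  G = 10

Partials: r_u = (1, 0, 1), r_v = (0, 1, 3). As functions of (u, v):
  E = r_u · r_u = 2,
  F = r_u · r_v = 3,
  G = r_v · r_v = 10.
Evaluating at (u, v) = (2, 5/2): E = 2, F = 3, G = 10.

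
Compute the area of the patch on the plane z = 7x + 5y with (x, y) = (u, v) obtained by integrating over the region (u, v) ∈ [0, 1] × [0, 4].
Area = 20*sqrt(3)

Area = ∫∫ √(EG − F²) du dv with √(EG − F²) = 5*sqrt(3). Integrating over [0, 1] × [0, 4] gives 20*sqrt(3).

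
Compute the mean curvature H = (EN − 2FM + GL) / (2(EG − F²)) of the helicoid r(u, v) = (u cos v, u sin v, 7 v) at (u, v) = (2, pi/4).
H = 0

With E = 1, F = 0, G = u^2 + 49, L = 0, M = -7/sqrt(u^2 + 49), N = 0, assemble
  H = (EN − 2FM + GL) / (2(EG − F²)) = 0.
At (u, v) = (2, pi/4): H = 0.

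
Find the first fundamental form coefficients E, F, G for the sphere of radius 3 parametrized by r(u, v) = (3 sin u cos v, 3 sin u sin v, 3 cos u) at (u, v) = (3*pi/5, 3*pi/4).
E = 9;  F = 0;  G = 9*sqrt(5)/8 + 45/8

Partials: r_u = (3*cos(u)*cos(v), 3*sin(v)*cos(u), -3*sin(u)), r_v = (-3*sin(u)*sin(v), 3*sin(u)*cos(v), 0). As functions of (u, v):
  E = r_u · r_u = 9,
  F = r_u · r_v = 0,
  G = r_v · r_v = 9*sin(u)^2.
Evaluating at (u, v) = (3*pi/5, 3*pi/4): E = 9, F = 0, G = 9*sqrt(5)/8 + 45/8.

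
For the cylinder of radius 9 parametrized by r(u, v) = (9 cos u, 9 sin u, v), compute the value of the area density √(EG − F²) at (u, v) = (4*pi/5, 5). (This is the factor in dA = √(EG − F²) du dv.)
√(EG − F²)|_{(4*pi/5, 5)} = 9

E = 81, F = 0, G = 1, so EG − F² = 81. Taking the positive square root: √(EG − F²) = 9. At (u, v) = (4*pi/5, 5): 9.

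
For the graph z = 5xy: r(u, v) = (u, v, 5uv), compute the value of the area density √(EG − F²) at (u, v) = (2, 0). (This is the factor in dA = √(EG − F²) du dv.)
√(EG − F²)|_{(2, 0)} = sqrt(101)

E = 25*v^2 + 1, F = 25*u*v, G = 25*u^2 + 1, so EG − F² = 25*u^2 + 25*v^2 + 1. Taking the positive square root: √(EG − F²) = sqrt(25*u^2 + 25*v^2 + 1). At (u, v) = (2, 0): sqrt(101).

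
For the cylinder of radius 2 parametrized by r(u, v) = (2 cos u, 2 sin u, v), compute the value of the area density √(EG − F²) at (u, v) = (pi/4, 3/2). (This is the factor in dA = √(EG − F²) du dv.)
√(EG − F²)|_{(pi/4, 3/2)} = 2

E = 4, F = 0, G = 1, so EG − F² = 4. Taking the positive square root: √(EG − F²) = 2. At (u, v) = (pi/4, 3/2): 2.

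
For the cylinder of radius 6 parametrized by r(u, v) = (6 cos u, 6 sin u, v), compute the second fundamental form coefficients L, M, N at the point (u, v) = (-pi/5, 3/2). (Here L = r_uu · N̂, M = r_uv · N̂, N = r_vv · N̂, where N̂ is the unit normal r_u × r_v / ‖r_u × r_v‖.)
L = -6;  M = 0;  N = 0

Compute the unit normal N̂(u, v) = (cos(u), sin(u), 0), and the second partials r_uu, r_uv, r_vv. Take dot products:
  L(u, v) = r_uu · N̂ = -6,
  M(u, v) = r_uv · N̂ = 0,
  N(u, v) = r_vv · N̂ = 0.
Evaluating at (u, v) = (-pi/5, 3/2):
  L = -6, M = 0, N = 0.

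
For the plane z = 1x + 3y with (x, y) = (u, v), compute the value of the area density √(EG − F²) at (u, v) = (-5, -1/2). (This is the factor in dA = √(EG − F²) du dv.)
√(EG − F²)|_{(-5, -1/2)} = sqrt(11)

E = 2, F = 3, G = 10, so EG − F² = 11. Taking the positive square root: √(EG − F²) = sqrt(11). At (u, v) = (-5, -1/2): sqrt(11).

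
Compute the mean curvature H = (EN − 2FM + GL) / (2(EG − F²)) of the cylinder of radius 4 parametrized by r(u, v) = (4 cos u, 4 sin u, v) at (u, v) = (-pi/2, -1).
H = -1/8

With E = 16, F = 0, G = 1, L = -4, M = 0, N = 0, assemble
  H = (EN − 2FM + GL) / (2(EG − F²)) = -1/8.
At (u, v) = (-pi/2, -1): H = -1/8.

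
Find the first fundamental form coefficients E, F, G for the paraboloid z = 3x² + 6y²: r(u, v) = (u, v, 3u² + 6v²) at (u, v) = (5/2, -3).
E = 226;  F = -540;  G = 1297

Partials: r_u = (1, 0, 6*u), r_v = (0, 1, 12*v). As functions of (u, v):
  E = r_u · r_u = 36*u^2 + 1,
  F = r_u · r_v = 72*u*v,
  G = r_v · r_v = 144*v^2 + 1.
Evaluating at (u, v) = (5/2, -3): E = 226, F = -540, G = 1297.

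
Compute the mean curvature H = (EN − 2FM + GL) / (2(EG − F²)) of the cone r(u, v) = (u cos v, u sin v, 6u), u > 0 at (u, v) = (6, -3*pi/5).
H = sqrt(37)/74

With E = 37, F = 0, G = u^2, L = 0, M = 0, N = 6*sqrt(37)*u^2/(37*Abs(u)), assemble
  H = (EN − 2FM + GL) / (2(EG − F²)) = 3*sqrt(37)/(37*Abs(u)).
At (u, v) = (6, -3*pi/5): H = sqrt(37)/74.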